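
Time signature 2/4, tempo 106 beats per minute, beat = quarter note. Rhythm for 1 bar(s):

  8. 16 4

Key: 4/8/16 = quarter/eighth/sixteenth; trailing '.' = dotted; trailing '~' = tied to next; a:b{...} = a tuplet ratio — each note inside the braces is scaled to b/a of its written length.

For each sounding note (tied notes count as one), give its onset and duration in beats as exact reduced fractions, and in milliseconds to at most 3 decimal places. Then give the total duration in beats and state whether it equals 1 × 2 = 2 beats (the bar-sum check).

1) 0.0ms=0b +424.528ms=3/4b
2) 424.528ms=3/4b +141.509ms=1/4b
3) 566.038ms=1b +566.038ms=1b
Σ=2b of 2 (106bpm 2/4) — PASS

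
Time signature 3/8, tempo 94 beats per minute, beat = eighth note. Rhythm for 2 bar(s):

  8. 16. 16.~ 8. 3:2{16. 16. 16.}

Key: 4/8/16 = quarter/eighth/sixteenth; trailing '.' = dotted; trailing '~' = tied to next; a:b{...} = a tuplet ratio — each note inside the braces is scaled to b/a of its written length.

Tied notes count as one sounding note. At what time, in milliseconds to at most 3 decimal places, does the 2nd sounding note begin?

1. 0.0ms @ 0 + 957.447ms (3/2)
2. 957.447ms @ 3/2 + 478.723ms (3/4)
3. 1436.17ms @ 9/4 + 1436.17ms (9/4)
4. 2872.34ms @ 9/2 + 319.149ms (1/2)
5. 3191.489ms @ 5 + 319.149ms (1/2)
6. 3510.638ms @ 11/2 + 319.149ms (1/2)

note 2 onset = 3/2b = 957.447ms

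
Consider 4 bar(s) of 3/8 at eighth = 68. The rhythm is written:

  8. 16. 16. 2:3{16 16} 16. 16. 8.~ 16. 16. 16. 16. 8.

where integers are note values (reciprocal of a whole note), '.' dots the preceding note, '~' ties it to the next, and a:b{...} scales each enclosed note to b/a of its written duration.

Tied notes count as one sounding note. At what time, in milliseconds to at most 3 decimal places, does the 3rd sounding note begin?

1. 0.0ms @ 0 + 1323.529ms (3/2)
2. 1323.529ms @ 3/2 + 661.765ms (3/4)
3. 1985.294ms @ 9/4 + 661.765ms (3/4)
4. 2647.059ms @ 3 + 661.765ms (3/4)
5. 3308.824ms @ 15/4 + 661.765ms (3/4)
6. 3970.588ms @ 9/2 + 661.765ms (3/4)
7. 4632.353ms @ 21/4 + 661.765ms (3/4)
8. 5294.118ms @ 6 + 1985.294ms (9/4)
9. 7279.412ms @ 33/4 + 661.765ms (3/4)
10. 7941.176ms @ 9 + 661.765ms (3/4)
11. 8602.941ms @ 39/4 + 661.765ms (3/4)
12. 9264.706ms @ 21/2 + 1323.529ms (3/2)

note 3 onset = 9/4b = 1985.294ms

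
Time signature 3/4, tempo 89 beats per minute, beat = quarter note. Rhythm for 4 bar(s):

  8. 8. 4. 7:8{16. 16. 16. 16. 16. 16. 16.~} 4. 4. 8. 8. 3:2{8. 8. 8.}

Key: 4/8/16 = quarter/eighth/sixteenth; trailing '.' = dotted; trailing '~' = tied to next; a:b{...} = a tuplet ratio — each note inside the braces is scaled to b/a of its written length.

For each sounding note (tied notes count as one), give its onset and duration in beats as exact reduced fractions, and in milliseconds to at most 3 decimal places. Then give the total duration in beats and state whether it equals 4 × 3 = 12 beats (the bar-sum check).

1) 0.0ms=0b +505.618ms=3/4b
2) 505.618ms=3/4b +505.618ms=3/4b
3) 1011.236ms=3/2b +1011.236ms=3/2b
4) 2022.472ms=3b +288.925ms=3/7b
5) 2311.396ms=24/7b +288.925ms=3/7b
6) 2600.321ms=27/7b +288.925ms=3/7b
7) 2889.246ms=30/7b +288.925ms=3/7b
8) 3178.17ms=33/7b +288.925ms=3/7b
9) 3467.095ms=36/7b +288.925ms=3/7b
10) 3756.019ms=39/7b +1300.161ms=27/14b
11) 5056.18ms=15/2b +1011.236ms=3/2b
12) 6067.416ms=9b +505.618ms=3/4b
13) 6573.034ms=39/4b +505.618ms=3/4b
14) 7078.652ms=21/2b +337.079ms=1/2b
15) 7415.73ms=11b +337.079ms=1/2b
16) 7752.809ms=23/2b +337.079ms=1/2b
Σ=12b of 12 (89bpm 3/4) — PASS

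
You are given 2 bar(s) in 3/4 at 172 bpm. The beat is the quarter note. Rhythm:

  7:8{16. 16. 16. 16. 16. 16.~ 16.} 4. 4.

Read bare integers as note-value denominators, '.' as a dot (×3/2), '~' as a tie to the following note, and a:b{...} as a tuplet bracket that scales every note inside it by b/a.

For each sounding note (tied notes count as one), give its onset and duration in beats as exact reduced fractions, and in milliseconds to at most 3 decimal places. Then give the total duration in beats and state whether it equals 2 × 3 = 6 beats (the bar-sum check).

1) 0.0ms=0b +149.502ms=3/7b
2) 149.502ms=3/7b +149.502ms=3/7b
3) 299.003ms=6/7b +149.502ms=3/7b
4) 448.505ms=9/7b +149.502ms=3/7b
5) 598.007ms=12/7b +149.502ms=3/7b
6) 747.508ms=15/7b +299.003ms=6/7b
7) 1046.512ms=3b +523.256ms=3/2b
8) 1569.767ms=9/2b +523.256ms=3/2b
Σ=6b of 6 (172bpm 3/4) — PASS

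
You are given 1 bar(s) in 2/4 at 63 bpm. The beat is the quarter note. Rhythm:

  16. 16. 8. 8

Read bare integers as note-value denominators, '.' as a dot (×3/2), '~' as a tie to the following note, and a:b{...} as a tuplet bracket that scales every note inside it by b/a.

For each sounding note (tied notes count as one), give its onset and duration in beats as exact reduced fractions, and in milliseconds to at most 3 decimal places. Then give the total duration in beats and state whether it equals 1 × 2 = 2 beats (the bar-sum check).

1) 0.0ms=0b +357.143ms=3/8b
2) 357.143ms=3/8b +357.143ms=3/8b
3) 714.286ms=3/4b +714.286ms=3/4b
4) 1428.571ms=3/2b +476.19ms=1/2b
Σ=2b of 2 (63bpm 2/4) — PASS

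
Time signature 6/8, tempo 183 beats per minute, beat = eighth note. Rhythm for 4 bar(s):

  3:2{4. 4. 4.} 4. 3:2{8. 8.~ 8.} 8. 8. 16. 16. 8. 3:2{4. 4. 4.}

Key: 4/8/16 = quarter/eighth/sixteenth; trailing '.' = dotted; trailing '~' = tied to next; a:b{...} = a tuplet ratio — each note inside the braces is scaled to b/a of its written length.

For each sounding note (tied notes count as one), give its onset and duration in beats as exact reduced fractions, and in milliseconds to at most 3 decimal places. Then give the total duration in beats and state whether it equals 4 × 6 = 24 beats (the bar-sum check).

1) 0.0ms=0b +655.738ms=2b
2) 655.738ms=2b +655.738ms=2b
3) 1311.475ms=4b +655.738ms=2b
4) 1967.213ms=6b +983.607ms=3b
5) 2950.82ms=9b +327.869ms=1b
6) 3278.689ms=10b +655.738ms=2b
7) 3934.426ms=12b +491.803ms=3/2b
8) 4426.23ms=27/2b +491.803ms=3/2b
9) 4918.033ms=15b +245.902ms=3/4b
10) 5163.934ms=63/4b +245.902ms=3/4b
11) 5409.836ms=33/2b +491.803ms=3/2b
12) 5901.639ms=18b +655.738ms=2b
13) 6557.377ms=20b +655.738ms=2b
14) 7213.115ms=22b +655.738ms=2b
Σ=24b of 24 (183bpm 6/8) — PASS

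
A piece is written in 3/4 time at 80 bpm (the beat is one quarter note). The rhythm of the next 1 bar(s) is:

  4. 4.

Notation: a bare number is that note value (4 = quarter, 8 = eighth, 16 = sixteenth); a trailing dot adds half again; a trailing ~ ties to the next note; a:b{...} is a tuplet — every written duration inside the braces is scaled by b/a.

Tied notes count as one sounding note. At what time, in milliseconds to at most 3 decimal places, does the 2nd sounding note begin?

note 2 onset = 3/2b = 1125.0ms

1. 0.0ms @ 0 + 1125.0ms (3/2)
2. 1125.0ms @ 3/2 + 1125.0ms (3/2)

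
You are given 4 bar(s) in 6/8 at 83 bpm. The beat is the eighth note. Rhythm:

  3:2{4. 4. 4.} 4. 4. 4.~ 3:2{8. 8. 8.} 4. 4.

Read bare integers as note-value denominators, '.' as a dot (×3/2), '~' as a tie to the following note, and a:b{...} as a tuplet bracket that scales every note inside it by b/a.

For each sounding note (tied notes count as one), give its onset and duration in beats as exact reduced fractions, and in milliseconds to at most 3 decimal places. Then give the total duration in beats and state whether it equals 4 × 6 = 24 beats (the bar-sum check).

1) 0.0ms=0b +1445.783ms=2b
2) 1445.783ms=2b +1445.783ms=2b
3) 2891.566ms=4b +1445.783ms=2b
4) 4337.349ms=6b +2168.675ms=3b
5) 6506.024ms=9b +2168.675ms=3b
6) 8674.699ms=12b +2891.566ms=4b
7) 11566.265ms=16b +722.892ms=1b
8) 12289.157ms=17b +722.892ms=1b
9) 13012.048ms=18b +2168.675ms=3b
10) 15180.723ms=21b +2168.675ms=3b
Σ=24b of 24 (83bpm 6/8) — PASS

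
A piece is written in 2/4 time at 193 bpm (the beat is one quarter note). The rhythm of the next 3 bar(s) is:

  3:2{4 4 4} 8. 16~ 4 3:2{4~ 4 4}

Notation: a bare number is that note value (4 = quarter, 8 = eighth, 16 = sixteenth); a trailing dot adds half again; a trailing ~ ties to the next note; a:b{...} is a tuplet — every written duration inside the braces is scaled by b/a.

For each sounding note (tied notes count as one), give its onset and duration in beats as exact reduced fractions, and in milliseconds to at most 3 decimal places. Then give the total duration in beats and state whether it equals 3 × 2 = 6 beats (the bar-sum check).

1) 0.0ms=0b +207.254ms=2/3b
2) 207.254ms=2/3b +207.254ms=2/3b
3) 414.508ms=4/3b +207.254ms=2/3b
4) 621.762ms=2b +233.161ms=3/4b
5) 854.922ms=11/4b +388.601ms=5/4b
6) 1243.523ms=4b +414.508ms=4/3b
7) 1658.031ms=16/3b +207.254ms=2/3b
Σ=6b of 6 (193bpm 2/4) — PASS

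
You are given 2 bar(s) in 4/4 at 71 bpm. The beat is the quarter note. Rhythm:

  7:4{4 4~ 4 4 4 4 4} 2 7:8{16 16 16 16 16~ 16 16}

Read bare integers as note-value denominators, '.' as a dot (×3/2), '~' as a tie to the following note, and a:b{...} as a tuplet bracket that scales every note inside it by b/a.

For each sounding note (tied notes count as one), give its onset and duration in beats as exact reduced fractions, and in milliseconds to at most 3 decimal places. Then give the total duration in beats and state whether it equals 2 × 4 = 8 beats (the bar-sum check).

1) 0.0ms=0b +482.897ms=4/7b
2) 482.897ms=4/7b +965.795ms=8/7b
3) 1448.692ms=12/7b +482.897ms=4/7b
4) 1931.59ms=16/7b +482.897ms=4/7b
5) 2414.487ms=20/7b +482.897ms=4/7b
6) 2897.384ms=24/7b +482.897ms=4/7b
7) 3380.282ms=4b +1690.141ms=2b
8) 5070.423ms=6b +241.449ms=2/7b
9) 5311.871ms=44/7b +241.449ms=2/7b
10) 5553.32ms=46/7b +241.449ms=2/7b
11) 5794.769ms=48/7b +241.449ms=2/7b
12) 6036.217ms=50/7b +482.897ms=4/7b
13) 6519.115ms=54/7b +241.449ms=2/7b
Σ=8b of 8 (71bpm 4/4) — PASS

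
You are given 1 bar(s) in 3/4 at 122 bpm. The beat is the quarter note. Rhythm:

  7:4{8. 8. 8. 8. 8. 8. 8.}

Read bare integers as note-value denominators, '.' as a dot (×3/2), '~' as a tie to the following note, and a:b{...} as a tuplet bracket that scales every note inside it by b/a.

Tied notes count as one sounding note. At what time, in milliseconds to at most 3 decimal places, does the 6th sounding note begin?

note 6 onset = 15/7b = 1053.864ms

1. 0.0ms @ 0 + 210.773ms (3/7)
2. 210.773ms @ 3/7 + 210.773ms (3/7)
3. 421.546ms @ 6/7 + 210.773ms (3/7)
4. 632.319ms @ 9/7 + 210.773ms (3/7)
5. 843.091ms @ 12/7 + 210.773ms (3/7)
6. 1053.864ms @ 15/7 + 210.773ms (3/7)
7. 1264.637ms @ 18/7 + 210.773ms (3/7)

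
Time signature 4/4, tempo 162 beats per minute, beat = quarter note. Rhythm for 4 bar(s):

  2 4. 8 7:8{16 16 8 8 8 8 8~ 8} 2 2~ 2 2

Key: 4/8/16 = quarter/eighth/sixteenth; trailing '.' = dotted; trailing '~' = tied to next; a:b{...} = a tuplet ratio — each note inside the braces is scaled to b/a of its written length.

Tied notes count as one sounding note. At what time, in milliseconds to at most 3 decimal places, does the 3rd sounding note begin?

note 3 onset = 7/2b = 1296.296ms

1. 0.0ms @ 0 + 740.741ms (2)
2. 740.741ms @ 2 + 555.556ms (3/2)
3. 1296.296ms @ 7/2 + 185.185ms (1/2)
4. 1481.481ms @ 4 + 105.82ms (2/7)
5. 1587.302ms @ 30/7 + 105.82ms (2/7)
6. 1693.122ms @ 32/7 + 211.64ms (4/7)
7. 1904.762ms @ 36/7 + 211.64ms (4/7)
8. 2116.402ms @ 40/7 + 211.64ms (4/7)
9. 2328.042ms @ 44/7 + 211.64ms (4/7)
10. 2539.683ms @ 48/7 + 423.28ms (8/7)
11. 2962.963ms @ 8 + 740.741ms (2)
12. 3703.704ms @ 10 + 1481.481ms (4)
13. 5185.185ms @ 14 + 740.741ms (2)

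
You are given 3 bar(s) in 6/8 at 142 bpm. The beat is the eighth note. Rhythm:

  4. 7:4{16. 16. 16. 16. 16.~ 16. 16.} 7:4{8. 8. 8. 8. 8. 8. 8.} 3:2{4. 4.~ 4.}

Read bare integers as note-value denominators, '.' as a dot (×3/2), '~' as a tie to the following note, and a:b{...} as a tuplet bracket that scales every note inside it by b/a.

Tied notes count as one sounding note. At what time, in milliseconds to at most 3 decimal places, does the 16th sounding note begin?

1. 0.0ms @ 0 + 1267.606ms (3)
2. 1267.606ms @ 3 + 181.087ms (3/7)
3. 1448.692ms @ 24/7 + 181.087ms (3/7)
4. 1629.779ms @ 27/7 + 181.087ms (3/7)
5. 1810.865ms @ 30/7 + 181.087ms (3/7)
6. 1991.952ms @ 33/7 + 362.173ms (6/7)
7. 2354.125ms @ 39/7 + 181.087ms (3/7)
8. 2535.211ms @ 6 + 362.173ms (6/7)
9. 2897.384ms @ 48/7 + 362.173ms (6/7)
10. 3259.557ms @ 54/7 + 362.173ms (6/7)
11. 3621.73ms @ 60/7 + 362.173ms (6/7)
12. 3983.903ms @ 66/7 + 362.173ms (6/7)
13. 4346.076ms @ 72/7 + 362.173ms (6/7)
14. 4708.249ms @ 78/7 + 362.173ms (6/7)
15. 5070.423ms @ 12 + 845.07ms (2)
16. 5915.493ms @ 14 + 1690.141ms (4)

note 16 onset = 14b = 5915.493ms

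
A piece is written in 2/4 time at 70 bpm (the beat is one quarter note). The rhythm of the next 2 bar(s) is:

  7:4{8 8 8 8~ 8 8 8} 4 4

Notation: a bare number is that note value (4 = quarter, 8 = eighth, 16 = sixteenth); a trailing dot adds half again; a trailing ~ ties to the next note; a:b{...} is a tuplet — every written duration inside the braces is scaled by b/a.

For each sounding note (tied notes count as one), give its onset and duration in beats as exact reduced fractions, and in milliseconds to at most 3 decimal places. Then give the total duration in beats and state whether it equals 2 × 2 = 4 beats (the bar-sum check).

1) 0.0ms=0b +244.898ms=2/7b
2) 244.898ms=2/7b +244.898ms=2/7b
3) 489.796ms=4/7b +244.898ms=2/7b
4) 734.694ms=6/7b +489.796ms=4/7b
5) 1224.49ms=10/7b +244.898ms=2/7b
6) 1469.388ms=12/7b +244.898ms=2/7b
7) 1714.286ms=2b +857.143ms=1b
8) 2571.429ms=3b +857.143ms=1b
Σ=4b of 4 (70bpm 2/4) — PASS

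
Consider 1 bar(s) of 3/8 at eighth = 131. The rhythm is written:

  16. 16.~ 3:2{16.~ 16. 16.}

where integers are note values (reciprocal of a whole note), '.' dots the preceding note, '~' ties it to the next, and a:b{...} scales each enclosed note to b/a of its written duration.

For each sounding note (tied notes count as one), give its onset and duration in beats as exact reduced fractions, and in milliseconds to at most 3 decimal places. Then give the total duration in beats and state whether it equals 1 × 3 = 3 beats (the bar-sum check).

1) 0.0ms=0b +343.511ms=3/4b
2) 343.511ms=3/4b +801.527ms=7/4b
3) 1145.038ms=5/2b +229.008ms=1/2b
Σ=3b of 3 (131bpm 3/8) — PASS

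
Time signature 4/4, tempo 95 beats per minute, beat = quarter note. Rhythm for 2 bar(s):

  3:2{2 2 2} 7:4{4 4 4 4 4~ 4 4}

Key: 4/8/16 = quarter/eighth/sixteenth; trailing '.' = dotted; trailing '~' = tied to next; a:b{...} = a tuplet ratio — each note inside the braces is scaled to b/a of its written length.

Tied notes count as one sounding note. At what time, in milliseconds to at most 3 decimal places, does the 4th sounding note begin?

note 4 onset = 4b = 2526.316ms

1. 0.0ms @ 0 + 842.105ms (4/3)
2. 842.105ms @ 4/3 + 842.105ms (4/3)
3. 1684.211ms @ 8/3 + 842.105ms (4/3)
4. 2526.316ms @ 4 + 360.902ms (4/7)
5. 2887.218ms @ 32/7 + 360.902ms (4/7)
6. 3248.12ms @ 36/7 + 360.902ms (4/7)
7. 3609.023ms @ 40/7 + 360.902ms (4/7)
8. 3969.925ms @ 44/7 + 721.805ms (8/7)
9. 4691.729ms @ 52/7 + 360.902ms (4/7)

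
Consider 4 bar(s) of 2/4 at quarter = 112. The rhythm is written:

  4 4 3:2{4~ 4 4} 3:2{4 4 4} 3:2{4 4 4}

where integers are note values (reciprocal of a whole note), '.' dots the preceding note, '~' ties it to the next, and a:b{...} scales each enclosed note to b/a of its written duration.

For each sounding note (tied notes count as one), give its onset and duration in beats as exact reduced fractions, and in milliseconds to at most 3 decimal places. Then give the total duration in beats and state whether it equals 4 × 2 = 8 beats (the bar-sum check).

1) 0.0ms=0b +535.714ms=1b
2) 535.714ms=1b +535.714ms=1b
3) 1071.429ms=2b +714.286ms=4/3b
4) 1785.714ms=10/3b +357.143ms=2/3b
5) 2142.857ms=4b +357.143ms=2/3b
6) 2500.0ms=14/3b +357.143ms=2/3b
7) 2857.143ms=16/3b +357.143ms=2/3b
8) 3214.286ms=6b +357.143ms=2/3b
9) 3571.429ms=20/3b +357.143ms=2/3b
10) 3928.571ms=22/3b +357.143ms=2/3b
Σ=8b of 8 (112bpm 2/4) — PASS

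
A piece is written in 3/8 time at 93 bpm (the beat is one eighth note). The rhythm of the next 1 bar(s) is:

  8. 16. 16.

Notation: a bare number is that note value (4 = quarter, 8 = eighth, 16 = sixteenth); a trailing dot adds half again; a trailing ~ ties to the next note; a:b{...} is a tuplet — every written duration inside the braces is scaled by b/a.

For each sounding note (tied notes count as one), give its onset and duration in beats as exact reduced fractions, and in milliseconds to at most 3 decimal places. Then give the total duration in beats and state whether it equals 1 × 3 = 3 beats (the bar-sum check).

1) 0.0ms=0b +967.742ms=3/2b
2) 967.742ms=3/2b +483.871ms=3/4b
3) 1451.613ms=9/4b +483.871ms=3/4b
Σ=3b of 3 (93bpm 3/8) — PASS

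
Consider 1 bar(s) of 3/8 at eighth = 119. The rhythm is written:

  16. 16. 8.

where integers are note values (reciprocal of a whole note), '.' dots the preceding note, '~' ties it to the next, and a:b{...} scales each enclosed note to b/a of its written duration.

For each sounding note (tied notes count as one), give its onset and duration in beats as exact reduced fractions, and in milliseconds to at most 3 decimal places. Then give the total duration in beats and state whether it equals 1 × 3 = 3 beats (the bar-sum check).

1) 0.0ms=0b +378.151ms=3/4b
2) 378.151ms=3/4b +378.151ms=3/4b
3) 756.303ms=3/2b +756.303ms=3/2b
Σ=3b of 3 (119bpm 3/8) — PASS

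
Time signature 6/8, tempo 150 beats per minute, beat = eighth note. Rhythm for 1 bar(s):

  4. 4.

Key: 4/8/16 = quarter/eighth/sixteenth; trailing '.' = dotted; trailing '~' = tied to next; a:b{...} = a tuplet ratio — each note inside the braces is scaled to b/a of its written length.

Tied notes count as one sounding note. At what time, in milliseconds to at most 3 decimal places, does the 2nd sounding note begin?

1. 0.0ms @ 0 + 1200.0ms (3)
2. 1200.0ms @ 3 + 1200.0ms (3)

note 2 onset = 3b = 1200.0ms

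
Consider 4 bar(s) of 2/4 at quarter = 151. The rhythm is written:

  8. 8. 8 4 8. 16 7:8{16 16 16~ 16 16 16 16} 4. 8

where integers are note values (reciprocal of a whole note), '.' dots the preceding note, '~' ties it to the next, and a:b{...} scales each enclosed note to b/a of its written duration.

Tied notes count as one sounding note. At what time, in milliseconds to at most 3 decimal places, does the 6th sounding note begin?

1. 0.0ms @ 0 + 298.013ms (3/4)
2. 298.013ms @ 3/4 + 298.013ms (3/4)
3. 596.026ms @ 3/2 + 198.675ms (1/2)
4. 794.702ms @ 2 + 397.351ms (1)
5. 1192.053ms @ 3 + 298.013ms (3/4)
6. 1490.066ms @ 15/4 + 99.338ms (1/4)
7. 1589.404ms @ 4 + 113.529ms (2/7)
8. 1702.933ms @ 30/7 + 113.529ms (2/7)
9. 1816.462ms @ 32/7 + 227.058ms (4/7)
10. 2043.519ms @ 36/7 + 113.529ms (2/7)
11. 2157.048ms @ 38/7 + 113.529ms (2/7)
12. 2270.577ms @ 40/7 + 113.529ms (2/7)
13. 2384.106ms @ 6 + 596.026ms (3/2)
14. 2980.132ms @ 15/2 + 198.675ms (1/2)

note 6 onset = 15/4b = 1490.066ms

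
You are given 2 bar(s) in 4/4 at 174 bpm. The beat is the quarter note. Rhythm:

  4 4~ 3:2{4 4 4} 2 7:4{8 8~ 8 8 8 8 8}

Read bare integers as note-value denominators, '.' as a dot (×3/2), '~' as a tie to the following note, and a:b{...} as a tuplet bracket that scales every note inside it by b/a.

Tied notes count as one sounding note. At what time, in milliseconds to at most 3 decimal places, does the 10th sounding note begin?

1. 0.0ms @ 0 + 344.828ms (1)
2. 344.828ms @ 1 + 574.713ms (5/3)
3. 919.54ms @ 8/3 + 229.885ms (2/3)
4. 1149.425ms @ 10/3 + 229.885ms (2/3)
5. 1379.31ms @ 4 + 689.655ms (2)
6. 2068.966ms @ 6 + 98.522ms (2/7)
7. 2167.488ms @ 44/7 + 197.044ms (4/7)
8. 2364.532ms @ 48/7 + 98.522ms (2/7)
9. 2463.054ms @ 50/7 + 98.522ms (2/7)
10. 2561.576ms @ 52/7 + 98.522ms (2/7)
11. 2660.099ms @ 54/7 + 98.522ms (2/7)

note 10 onset = 52/7b = 2561.576ms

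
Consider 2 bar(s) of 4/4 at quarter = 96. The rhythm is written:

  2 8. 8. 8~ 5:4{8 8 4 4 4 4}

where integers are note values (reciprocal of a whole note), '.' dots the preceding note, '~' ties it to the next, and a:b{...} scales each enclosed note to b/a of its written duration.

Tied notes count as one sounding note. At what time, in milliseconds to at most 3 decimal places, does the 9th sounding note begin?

1. 0.0ms @ 0 + 1250.0ms (2)
2. 1250.0ms @ 2 + 468.75ms (3/4)
3. 1718.75ms @ 11/4 + 468.75ms (3/4)
4. 2187.5ms @ 7/2 + 562.5ms (9/10)
5. 2750.0ms @ 22/5 + 250.0ms (2/5)
6. 3000.0ms @ 24/5 + 500.0ms (4/5)
7. 3500.0ms @ 28/5 + 500.0ms (4/5)
8. 4000.0ms @ 32/5 + 500.0ms (4/5)
9. 4500.0ms @ 36/5 + 500.0ms (4/5)

note 9 onset = 36/5b = 4500.0ms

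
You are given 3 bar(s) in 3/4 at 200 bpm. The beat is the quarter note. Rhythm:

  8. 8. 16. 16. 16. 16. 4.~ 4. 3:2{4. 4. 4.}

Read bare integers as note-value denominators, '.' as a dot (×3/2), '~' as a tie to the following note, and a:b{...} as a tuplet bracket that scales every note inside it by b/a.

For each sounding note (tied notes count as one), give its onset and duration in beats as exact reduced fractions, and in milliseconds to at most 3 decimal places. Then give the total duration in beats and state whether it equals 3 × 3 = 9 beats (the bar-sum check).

1) 0.0ms=0b +225.0ms=3/4b
2) 225.0ms=3/4b +225.0ms=3/4b
3) 450.0ms=3/2b +112.5ms=3/8b
4) 562.5ms=15/8b +112.5ms=3/8b
5) 675.0ms=9/4b +112.5ms=3/8b
6) 787.5ms=21/8b +112.5ms=3/8b
7) 900.0ms=3b +900.0ms=3b
8) 1800.0ms=6b +300.0ms=1b
9) 2100.0ms=7b +300.0ms=1b
10) 2400.0ms=8b +300.0ms=1b
Σ=9b of 9 (200bpm 3/4) — PASS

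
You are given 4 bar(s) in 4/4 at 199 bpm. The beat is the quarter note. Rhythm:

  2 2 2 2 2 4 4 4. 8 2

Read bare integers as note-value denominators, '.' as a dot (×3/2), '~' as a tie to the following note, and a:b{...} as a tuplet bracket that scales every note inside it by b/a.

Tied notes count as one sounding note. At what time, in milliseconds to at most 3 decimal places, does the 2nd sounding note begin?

1. 0.0ms @ 0 + 603.015ms (2)
2. 603.015ms @ 2 + 603.015ms (2)
3. 1206.03ms @ 4 + 603.015ms (2)
4. 1809.045ms @ 6 + 603.015ms (2)
5. 2412.06ms @ 8 + 603.015ms (2)
6. 3015.075ms @ 10 + 301.508ms (1)
7. 3316.583ms @ 11 + 301.508ms (1)
8. 3618.09ms @ 12 + 452.261ms (3/2)
9. 4070.352ms @ 27/2 + 150.754ms (1/2)
10. 4221.106ms @ 14 + 603.015ms (2)

note 2 onset = 2b = 603.015ms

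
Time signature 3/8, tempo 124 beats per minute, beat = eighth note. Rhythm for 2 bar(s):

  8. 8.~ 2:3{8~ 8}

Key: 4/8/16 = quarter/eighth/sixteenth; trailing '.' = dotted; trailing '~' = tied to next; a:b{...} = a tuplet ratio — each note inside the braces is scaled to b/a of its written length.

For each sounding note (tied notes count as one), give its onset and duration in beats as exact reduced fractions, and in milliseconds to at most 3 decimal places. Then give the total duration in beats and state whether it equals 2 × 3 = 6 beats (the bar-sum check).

1) 0.0ms=0b +725.806ms=3/2b
2) 725.806ms=3/2b +2177.419ms=9/2b
Σ=6b of 6 (124bpm 3/8) — PASS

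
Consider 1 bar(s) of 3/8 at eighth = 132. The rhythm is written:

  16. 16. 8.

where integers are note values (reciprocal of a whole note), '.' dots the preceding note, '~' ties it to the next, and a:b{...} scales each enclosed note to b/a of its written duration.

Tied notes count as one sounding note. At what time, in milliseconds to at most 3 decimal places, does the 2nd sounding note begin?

note 2 onset = 3/4b = 340.909ms

1. 0.0ms @ 0 + 340.909ms (3/4)
2. 340.909ms @ 3/4 + 340.909ms (3/4)
3. 681.818ms @ 3/2 + 681.818ms (3/2)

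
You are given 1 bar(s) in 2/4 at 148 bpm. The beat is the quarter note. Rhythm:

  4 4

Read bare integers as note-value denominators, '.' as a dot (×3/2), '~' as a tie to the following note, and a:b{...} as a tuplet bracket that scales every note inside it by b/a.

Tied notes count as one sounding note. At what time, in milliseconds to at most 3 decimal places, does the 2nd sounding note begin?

1. 0.0ms @ 0 + 405.405ms (1)
2. 405.405ms @ 1 + 405.405ms (1)

note 2 onset = 1b = 405.405ms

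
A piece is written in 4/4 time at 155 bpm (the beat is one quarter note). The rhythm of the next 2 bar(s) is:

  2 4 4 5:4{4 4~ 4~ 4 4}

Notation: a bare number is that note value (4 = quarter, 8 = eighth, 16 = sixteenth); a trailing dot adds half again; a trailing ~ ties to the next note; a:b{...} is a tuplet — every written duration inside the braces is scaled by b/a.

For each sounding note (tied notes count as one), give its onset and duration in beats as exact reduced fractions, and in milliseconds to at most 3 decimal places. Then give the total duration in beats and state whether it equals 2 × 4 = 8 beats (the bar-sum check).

1) 0.0ms=0b +774.194ms=2b
2) 774.194ms=2b +387.097ms=1b
3) 1161.29ms=3b +387.097ms=1b
4) 1548.387ms=4b +309.677ms=4/5b
5) 1858.065ms=24/5b +929.032ms=12/5b
6) 2787.097ms=36/5b +309.677ms=4/5b
Σ=8b of 8 (155bpm 4/4) — PASS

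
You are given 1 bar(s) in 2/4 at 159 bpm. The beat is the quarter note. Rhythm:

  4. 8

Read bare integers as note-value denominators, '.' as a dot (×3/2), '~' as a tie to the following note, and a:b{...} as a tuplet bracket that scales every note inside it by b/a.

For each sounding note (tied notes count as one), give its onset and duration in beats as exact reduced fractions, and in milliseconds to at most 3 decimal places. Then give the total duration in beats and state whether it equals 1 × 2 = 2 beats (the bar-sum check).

1) 0.0ms=0b +566.038ms=3/2b
2) 566.038ms=3/2b +188.679ms=1/2b
Σ=2b of 2 (159bpm 2/4) — PASS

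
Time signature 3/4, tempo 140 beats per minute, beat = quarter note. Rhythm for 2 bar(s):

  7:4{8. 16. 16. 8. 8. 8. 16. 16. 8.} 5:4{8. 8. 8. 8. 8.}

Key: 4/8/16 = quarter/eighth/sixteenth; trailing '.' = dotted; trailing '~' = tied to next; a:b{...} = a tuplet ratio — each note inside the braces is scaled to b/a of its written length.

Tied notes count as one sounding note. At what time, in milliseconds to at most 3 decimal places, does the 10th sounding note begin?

note 10 onset = 3b = 1285.714ms

1. 0.0ms @ 0 + 183.673ms (3/7)
2. 183.673ms @ 3/7 + 91.837ms (3/14)
3. 275.51ms @ 9/14 + 91.837ms (3/14)
4. 367.347ms @ 6/7 + 183.673ms (3/7)
5. 551.02ms @ 9/7 + 183.673ms (3/7)
6. 734.694ms @ 12/7 + 183.673ms (3/7)
7. 918.367ms @ 15/7 + 91.837ms (3/14)
8. 1010.204ms @ 33/14 + 91.837ms (3/14)
9. 1102.041ms @ 18/7 + 183.673ms (3/7)
10. 1285.714ms @ 3 + 257.143ms (3/5)
11. 1542.857ms @ 18/5 + 257.143ms (3/5)
12. 1800.0ms @ 21/5 + 257.143ms (3/5)
13. 2057.143ms @ 24/5 + 257.143ms (3/5)
14. 2314.286ms @ 27/5 + 257.143ms (3/5)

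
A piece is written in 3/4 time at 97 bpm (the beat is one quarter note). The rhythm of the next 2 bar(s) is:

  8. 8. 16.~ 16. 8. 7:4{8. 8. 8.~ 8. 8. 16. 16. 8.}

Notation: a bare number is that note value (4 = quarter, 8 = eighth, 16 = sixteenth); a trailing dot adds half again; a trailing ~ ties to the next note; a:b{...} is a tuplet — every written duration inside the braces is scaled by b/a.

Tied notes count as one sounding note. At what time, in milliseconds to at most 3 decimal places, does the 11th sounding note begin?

1. 0.0ms @ 0 + 463.918ms (3/4)
2. 463.918ms @ 3/4 + 463.918ms (3/4)
3. 927.835ms @ 3/2 + 463.918ms (3/4)
4. 1391.753ms @ 9/4 + 463.918ms (3/4)
5. 1855.67ms @ 3 + 265.096ms (3/7)
6. 2120.766ms @ 24/7 + 265.096ms (3/7)
7. 2385.862ms @ 27/7 + 530.191ms (6/7)
8. 2916.053ms @ 33/7 + 265.096ms (3/7)
9. 3181.149ms @ 36/7 + 132.548ms (3/14)
10. 3313.697ms @ 75/14 + 132.548ms (3/14)
11. 3446.244ms @ 39/7 + 265.096ms (3/7)

note 11 onset = 39/7b = 3446.244ms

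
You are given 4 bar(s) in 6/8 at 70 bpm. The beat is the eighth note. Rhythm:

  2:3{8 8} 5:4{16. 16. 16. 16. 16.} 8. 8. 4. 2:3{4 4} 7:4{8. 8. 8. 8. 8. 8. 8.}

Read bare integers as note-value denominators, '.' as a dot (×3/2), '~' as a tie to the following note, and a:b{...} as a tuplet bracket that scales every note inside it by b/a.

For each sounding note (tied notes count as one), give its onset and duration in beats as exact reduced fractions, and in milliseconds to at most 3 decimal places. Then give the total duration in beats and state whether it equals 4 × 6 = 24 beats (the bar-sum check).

1) 0.0ms=0b +1285.714ms=3/2b
2) 1285.714ms=3/2b +1285.714ms=3/2b
3) 2571.429ms=3b +514.286ms=3/5b
4) 3085.714ms=18/5b +514.286ms=3/5b
5) 3600.0ms=21/5b +514.286ms=3/5b
6) 4114.286ms=24/5b +514.286ms=3/5b
7) 4628.571ms=27/5b +514.286ms=3/5b
8) 5142.857ms=6b +1285.714ms=3/2b
9) 6428.571ms=15/2b +1285.714ms=3/2b
10) 7714.286ms=9b +2571.429ms=3b
11) 10285.714ms=12b +2571.429ms=3b
12) 12857.143ms=15b +2571.429ms=3b
13) 15428.571ms=18b +734.694ms=6/7b
14) 16163.265ms=132/7b +734.694ms=6/7b
15) 16897.959ms=138/7b +734.694ms=6/7b
16) 17632.653ms=144/7b +734.694ms=6/7b
17) 18367.347ms=150/7b +734.694ms=6/7b
18) 19102.041ms=156/7b +734.694ms=6/7b
19) 19836.735ms=162/7b +734.694ms=6/7b
Σ=24b of 24 (70bpm 6/8) — PASS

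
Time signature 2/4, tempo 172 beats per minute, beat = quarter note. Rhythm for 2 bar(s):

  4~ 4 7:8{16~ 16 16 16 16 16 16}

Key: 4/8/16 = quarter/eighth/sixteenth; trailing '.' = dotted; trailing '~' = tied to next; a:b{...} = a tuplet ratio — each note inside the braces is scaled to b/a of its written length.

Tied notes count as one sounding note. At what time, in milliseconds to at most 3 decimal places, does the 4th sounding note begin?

1. 0.0ms @ 0 + 697.674ms (2)
2. 697.674ms @ 2 + 199.336ms (4/7)
3. 897.01ms @ 18/7 + 99.668ms (2/7)
4. 996.678ms @ 20/7 + 99.668ms (2/7)
5. 1096.346ms @ 22/7 + 99.668ms (2/7)
6. 1196.013ms @ 24/7 + 99.668ms (2/7)
7. 1295.681ms @ 26/7 + 99.668ms (2/7)

note 4 onset = 20/7b = 996.678ms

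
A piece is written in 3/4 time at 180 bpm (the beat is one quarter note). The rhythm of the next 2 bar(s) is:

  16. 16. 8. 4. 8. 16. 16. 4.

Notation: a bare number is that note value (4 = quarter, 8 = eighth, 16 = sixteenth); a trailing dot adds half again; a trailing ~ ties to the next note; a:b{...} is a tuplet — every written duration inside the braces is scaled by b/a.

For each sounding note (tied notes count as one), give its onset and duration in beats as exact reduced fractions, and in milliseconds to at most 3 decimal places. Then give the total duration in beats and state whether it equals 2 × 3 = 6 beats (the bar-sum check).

1) 0.0ms=0b +125.0ms=3/8b
2) 125.0ms=3/8b +125.0ms=3/8b
3) 250.0ms=3/4b +250.0ms=3/4b
4) 500.0ms=3/2b +500.0ms=3/2b
5) 1000.0ms=3b +250.0ms=3/4b
6) 1250.0ms=15/4b +125.0ms=3/8b
7) 1375.0ms=33/8b +125.0ms=3/8b
8) 1500.0ms=9/2b +500.0ms=3/2b
Σ=6b of 6 (180bpm 3/4) — PASS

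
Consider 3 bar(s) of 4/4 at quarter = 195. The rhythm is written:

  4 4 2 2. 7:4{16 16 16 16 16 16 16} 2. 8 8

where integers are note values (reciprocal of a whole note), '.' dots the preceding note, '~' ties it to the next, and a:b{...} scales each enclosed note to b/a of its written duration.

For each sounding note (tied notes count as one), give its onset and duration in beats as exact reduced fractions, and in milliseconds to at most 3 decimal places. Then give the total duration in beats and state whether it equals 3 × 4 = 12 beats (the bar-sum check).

1) 0.0ms=0b +307.692ms=1b
2) 307.692ms=1b +307.692ms=1b
3) 615.385ms=2b +615.385ms=2b
4) 1230.769ms=4b +923.077ms=3b
5) 2153.846ms=7b +43.956ms=1/7b
6) 2197.802ms=50/7b +43.956ms=1/7b
7) 2241.758ms=51/7b +43.956ms=1/7b
8) 2285.714ms=52/7b +43.956ms=1/7b
9) 2329.67ms=53/7b +43.956ms=1/7b
10) 2373.626ms=54/7b +43.956ms=1/7b
11) 2417.582ms=55/7b +43.956ms=1/7b
12) 2461.538ms=8b +923.077ms=3b
13) 3384.615ms=11b +153.846ms=1/2b
14) 3538.462ms=23/2b +153.846ms=1/2b
Σ=12b of 12 (195bpm 4/4) — PASS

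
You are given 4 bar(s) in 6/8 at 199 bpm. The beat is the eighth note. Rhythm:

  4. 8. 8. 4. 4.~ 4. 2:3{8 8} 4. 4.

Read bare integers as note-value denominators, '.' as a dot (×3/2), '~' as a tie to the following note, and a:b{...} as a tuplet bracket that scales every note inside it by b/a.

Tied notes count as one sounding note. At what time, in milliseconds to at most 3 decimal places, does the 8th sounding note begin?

1. 0.0ms @ 0 + 904.523ms (3)
2. 904.523ms @ 3 + 452.261ms (3/2)
3. 1356.784ms @ 9/2 + 452.261ms (3/2)
4. 1809.045ms @ 6 + 904.523ms (3)
5. 2713.568ms @ 9 + 1809.045ms (6)
6. 4522.613ms @ 15 + 452.261ms (3/2)
7. 4974.874ms @ 33/2 + 452.261ms (3/2)
8. 5427.136ms @ 18 + 904.523ms (3)
9. 6331.658ms @ 21 + 904.523ms (3)

note 8 onset = 18b = 5427.136ms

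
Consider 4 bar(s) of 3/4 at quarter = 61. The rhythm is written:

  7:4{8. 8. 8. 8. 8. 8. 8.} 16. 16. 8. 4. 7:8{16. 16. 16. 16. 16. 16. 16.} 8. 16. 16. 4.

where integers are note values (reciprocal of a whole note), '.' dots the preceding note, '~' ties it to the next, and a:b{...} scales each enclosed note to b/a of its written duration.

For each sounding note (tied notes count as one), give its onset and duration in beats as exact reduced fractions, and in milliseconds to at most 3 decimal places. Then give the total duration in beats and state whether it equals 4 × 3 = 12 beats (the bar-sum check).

1) 0.0ms=0b +421.546ms=3/7b
2) 421.546ms=3/7b +421.546ms=3/7b
3) 843.091ms=6/7b +421.546ms=3/7b
4) 1264.637ms=9/7b +421.546ms=3/7b
5) 1686.183ms=12/7b +421.546ms=3/7b
6) 2107.728ms=15/7b +421.546ms=3/7b
7) 2529.274ms=18/7b +421.546ms=3/7b
8) 2950.82ms=3b +368.852ms=3/8b
9) 3319.672ms=27/8b +368.852ms=3/8b
10) 3688.525ms=15/4b +737.705ms=3/4b
11) 4426.23ms=9/2b +1475.41ms=3/2b
12) 5901.639ms=6b +421.546ms=3/7b
13) 6323.185ms=45/7b +421.546ms=3/7b
14) 6744.731ms=48/7b +421.546ms=3/7b
15) 7166.276ms=51/7b +421.546ms=3/7b
16) 7587.822ms=54/7b +421.546ms=3/7b
17) 8009.368ms=57/7b +421.546ms=3/7b
18) 8430.913ms=60/7b +421.546ms=3/7b
19) 8852.459ms=9b +737.705ms=3/4b
20) 9590.164ms=39/4b +368.852ms=3/8b
21) 9959.016ms=81/8b +368.852ms=3/8b
22) 10327.869ms=21/2b +1475.41ms=3/2b
Σ=12b of 12 (61bpm 3/4) — PASS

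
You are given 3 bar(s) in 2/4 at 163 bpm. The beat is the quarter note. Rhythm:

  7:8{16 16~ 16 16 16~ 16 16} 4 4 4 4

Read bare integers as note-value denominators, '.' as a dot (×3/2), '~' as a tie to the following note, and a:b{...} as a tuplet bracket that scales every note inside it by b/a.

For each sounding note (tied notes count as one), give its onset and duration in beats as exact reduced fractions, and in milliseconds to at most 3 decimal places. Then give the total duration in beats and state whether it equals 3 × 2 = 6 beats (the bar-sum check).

1) 0.0ms=0b +105.171ms=2/7b
2) 105.171ms=2/7b +210.342ms=4/7b
3) 315.513ms=6/7b +105.171ms=2/7b
4) 420.684ms=8/7b +210.342ms=4/7b
5) 631.025ms=12/7b +105.171ms=2/7b
6) 736.196ms=2b +368.098ms=1b
7) 1104.294ms=3b +368.098ms=1b
8) 1472.393ms=4b +368.098ms=1b
9) 1840.491ms=5b +368.098ms=1b
Σ=6b of 6 (163bpm 2/4) — PASS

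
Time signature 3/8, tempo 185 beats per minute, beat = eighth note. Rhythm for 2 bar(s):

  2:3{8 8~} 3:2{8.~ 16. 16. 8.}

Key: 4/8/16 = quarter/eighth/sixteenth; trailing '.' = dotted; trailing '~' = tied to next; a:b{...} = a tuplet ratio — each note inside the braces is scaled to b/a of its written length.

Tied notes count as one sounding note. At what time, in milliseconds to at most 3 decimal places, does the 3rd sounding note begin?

note 3 onset = 9/2b = 1459.459ms

1. 0.0ms @ 0 + 486.486ms (3/2)
2. 486.486ms @ 3/2 + 972.973ms (3)
3. 1459.459ms @ 9/2 + 162.162ms (1/2)
4. 1621.622ms @ 5 + 324.324ms (1)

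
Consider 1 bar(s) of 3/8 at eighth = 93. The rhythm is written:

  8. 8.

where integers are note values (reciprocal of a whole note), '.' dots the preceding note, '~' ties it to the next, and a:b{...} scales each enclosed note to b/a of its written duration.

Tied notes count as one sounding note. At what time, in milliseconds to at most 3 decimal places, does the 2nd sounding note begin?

1. 0.0ms @ 0 + 967.742ms (3/2)
2. 967.742ms @ 3/2 + 967.742ms (3/2)

note 2 onset = 3/2b = 967.742ms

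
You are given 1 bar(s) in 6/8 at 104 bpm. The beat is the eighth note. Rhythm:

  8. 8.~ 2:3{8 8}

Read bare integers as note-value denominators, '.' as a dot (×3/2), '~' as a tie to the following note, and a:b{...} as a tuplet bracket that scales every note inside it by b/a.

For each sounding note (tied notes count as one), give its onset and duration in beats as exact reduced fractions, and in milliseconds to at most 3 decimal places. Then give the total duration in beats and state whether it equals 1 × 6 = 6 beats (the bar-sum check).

1) 0.0ms=0b +865.385ms=3/2b
2) 865.385ms=3/2b +1730.769ms=3b
3) 2596.154ms=9/2b +865.385ms=3/2b
Σ=6b of 6 (104bpm 6/8) — PASS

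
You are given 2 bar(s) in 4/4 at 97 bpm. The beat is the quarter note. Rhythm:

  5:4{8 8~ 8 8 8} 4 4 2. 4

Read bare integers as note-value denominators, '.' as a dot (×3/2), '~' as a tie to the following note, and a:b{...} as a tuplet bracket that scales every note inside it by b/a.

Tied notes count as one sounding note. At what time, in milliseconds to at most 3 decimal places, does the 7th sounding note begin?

1. 0.0ms @ 0 + 247.423ms (2/5)
2. 247.423ms @ 2/5 + 494.845ms (4/5)
3. 742.268ms @ 6/5 + 247.423ms (2/5)
4. 989.691ms @ 8/5 + 247.423ms (2/5)
5. 1237.113ms @ 2 + 618.557ms (1)
6. 1855.67ms @ 3 + 618.557ms (1)
7. 2474.227ms @ 4 + 1855.67ms (3)
8. 4329.897ms @ 7 + 618.557ms (1)

note 7 onset = 4b = 2474.227ms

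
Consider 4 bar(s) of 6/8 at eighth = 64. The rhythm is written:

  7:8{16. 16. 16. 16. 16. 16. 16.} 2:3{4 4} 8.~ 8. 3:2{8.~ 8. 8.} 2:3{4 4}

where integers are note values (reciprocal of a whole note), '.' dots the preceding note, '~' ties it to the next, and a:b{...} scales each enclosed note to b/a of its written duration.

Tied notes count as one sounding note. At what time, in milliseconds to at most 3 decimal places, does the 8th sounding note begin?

note 8 onset = 6b = 5625.0ms

1. 0.0ms @ 0 + 803.571ms (6/7)
2. 803.571ms @ 6/7 + 803.571ms (6/7)
3. 1607.143ms @ 12/7 + 803.571ms (6/7)
4. 2410.714ms @ 18/7 + 803.571ms (6/7)
5. 3214.286ms @ 24/7 + 803.571ms (6/7)
6. 4017.857ms @ 30/7 + 803.571ms (6/7)
7. 4821.429ms @ 36/7 + 803.571ms (6/7)
8. 5625.0ms @ 6 + 2812.5ms (3)
9. 8437.5ms @ 9 + 2812.5ms (3)
10. 11250.0ms @ 12 + 2812.5ms (3)
11. 14062.5ms @ 15 + 1875.0ms (2)
12. 15937.5ms @ 17 + 937.5ms (1)
13. 16875.0ms @ 18 + 2812.5ms (3)
14. 19687.5ms @ 21 + 2812.5ms (3)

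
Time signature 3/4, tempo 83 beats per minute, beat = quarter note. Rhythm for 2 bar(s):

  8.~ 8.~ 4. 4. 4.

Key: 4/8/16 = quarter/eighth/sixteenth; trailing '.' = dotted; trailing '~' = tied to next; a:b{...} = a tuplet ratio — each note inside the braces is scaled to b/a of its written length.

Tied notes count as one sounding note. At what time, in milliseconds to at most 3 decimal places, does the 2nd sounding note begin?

1. 0.0ms @ 0 + 2168.675ms (3)
2. 2168.675ms @ 3 + 1084.337ms (3/2)
3. 3253.012ms @ 9/2 + 1084.337ms (3/2)

note 2 onset = 3b = 2168.675ms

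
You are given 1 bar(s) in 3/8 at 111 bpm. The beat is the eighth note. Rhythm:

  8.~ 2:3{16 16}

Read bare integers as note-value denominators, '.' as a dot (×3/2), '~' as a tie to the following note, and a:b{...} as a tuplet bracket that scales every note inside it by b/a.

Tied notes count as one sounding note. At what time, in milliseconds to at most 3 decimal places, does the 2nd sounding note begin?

note 2 onset = 9/4b = 1216.216ms

1. 0.0ms @ 0 + 1216.216ms (9/4)
2. 1216.216ms @ 9/4 + 405.405ms (3/4)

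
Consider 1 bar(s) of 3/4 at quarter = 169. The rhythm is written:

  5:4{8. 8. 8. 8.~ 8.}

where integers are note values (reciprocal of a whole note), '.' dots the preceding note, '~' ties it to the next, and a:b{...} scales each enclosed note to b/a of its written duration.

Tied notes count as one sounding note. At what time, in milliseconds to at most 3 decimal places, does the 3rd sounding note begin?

note 3 onset = 6/5b = 426.036ms

1. 0.0ms @ 0 + 213.018ms (3/5)
2. 213.018ms @ 3/5 + 213.018ms (3/5)
3. 426.036ms @ 6/5 + 213.018ms (3/5)
4. 639.053ms @ 9/5 + 426.036ms (6/5)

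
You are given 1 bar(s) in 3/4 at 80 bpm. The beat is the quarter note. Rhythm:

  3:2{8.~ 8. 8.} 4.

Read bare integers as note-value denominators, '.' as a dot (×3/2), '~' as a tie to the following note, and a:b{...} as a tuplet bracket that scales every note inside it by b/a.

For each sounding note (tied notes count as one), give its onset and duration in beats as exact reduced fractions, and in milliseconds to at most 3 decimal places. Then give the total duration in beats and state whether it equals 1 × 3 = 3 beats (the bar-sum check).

1) 0.0ms=0b +750.0ms=1b
2) 750.0ms=1b +375.0ms=1/2b
3) 1125.0ms=3/2b +1125.0ms=3/2b
Σ=3b of 3 (80bpm 3/4) — PASS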